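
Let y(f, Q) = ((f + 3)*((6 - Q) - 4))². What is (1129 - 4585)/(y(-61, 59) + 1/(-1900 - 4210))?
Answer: -21116160/66780075959 ≈ -0.00031620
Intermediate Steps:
y(f, Q) = (2 - Q)²*(3 + f)² (y(f, Q) = ((3 + f)*(2 - Q))² = ((2 - Q)*(3 + f))² = (2 - Q)²*(3 + f)²)
(1129 - 4585)/(y(-61, 59) + 1/(-1900 - 4210)) = (1129 - 4585)/((-2 + 59)²*(3 - 61)² + 1/(-1900 - 4210)) = -3456/(57²*(-58)² + 1/(-6110)) = -3456/(3249*3364 - 1/6110) = -3456/(10929636 - 1/6110) = -3456/66780075959/6110 = -3456*6110/66780075959 = -21116160/66780075959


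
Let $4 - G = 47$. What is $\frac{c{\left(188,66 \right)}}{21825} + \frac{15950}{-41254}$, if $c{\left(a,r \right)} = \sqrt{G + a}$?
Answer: $- \frac{7975}{20627} + \frac{\sqrt{145}}{21825} \approx -0.38608$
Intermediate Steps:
$G = -43$ ($G = 4 - 47 = -43$)
$c{\left(a,r \right)} = \sqrt{-43 + a}$
$\frac{c{\left(188,66 \right)}}{21825} + \frac{15950}{-41254} = \frac{\sqrt{-43 + 188}}{21825} + \frac{15950}{-41254} = \sqrt{145} \cdot \frac{1}{21825} + 15950 \left(- \frac{1}{41254}\right) = \frac{\sqrt{145}}{21825} - \frac{7975}{20627} = - \frac{7975}{20627} + \frac{\sqrt{145}}{21825}$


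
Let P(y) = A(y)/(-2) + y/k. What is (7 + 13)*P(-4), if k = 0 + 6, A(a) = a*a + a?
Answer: -400/3 ≈ -133.33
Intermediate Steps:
A(a) = a + a² (A(a) = a² + a = a + a²)
k = 6
P(y) = y/6 - y*(1 + y)/2 (P(y) = (y*(1 + y))/(-2) + y/6 = (y*(1 + y))*(-½) + y*(⅙) = -y*(1 + y)/2 + y/6 = y/6 - y*(1 + y)/2)
(7 + 13)*P(-4) = (7 + 13)*((⅙)*(-4)*(-2 - 3*(-4))) = 20*((⅙)*(-4)*(-2 + 12)) = 20*((⅙)*(-4)*10) = 20*(-20/3) = -400/3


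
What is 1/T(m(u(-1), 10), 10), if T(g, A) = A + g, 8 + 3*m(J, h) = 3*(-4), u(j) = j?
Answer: 3/10 ≈ 0.30000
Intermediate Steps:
m(J, h) = -20/3 (m(J, h) = -8/3 + (3*(-4))/3 = -8/3 + (⅓)*(-12) = -8/3 - 4 = -20/3)
1/T(m(u(-1), 10), 10) = 1/(10 - 20/3) = 1/(10/3) = 3/10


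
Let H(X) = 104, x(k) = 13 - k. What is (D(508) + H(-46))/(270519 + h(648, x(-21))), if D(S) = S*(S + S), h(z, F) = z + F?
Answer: 516232/271201 ≈ 1.9035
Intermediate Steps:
h(z, F) = F + z
D(S) = 2*S² (D(S) = S*(2*S) = 2*S²)
(D(508) + H(-46))/(270519 + h(648, x(-21))) = (2*508² + 104)/(270519 + ((13 - 1*(-21)) + 648)) = (2*258064 + 104)/(270519 + ((13 + 21) + 648)) = (516128 + 104)/(270519 + (34 + 648)) = 516232/(270519 + 682) = 516232/271201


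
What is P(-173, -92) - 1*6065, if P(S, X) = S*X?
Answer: 9851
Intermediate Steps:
P(-173, -92) - 1*6065 = -173*(-92) - 1*6065 = 15916 - 6065 = 9851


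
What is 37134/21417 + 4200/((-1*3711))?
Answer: 5316986/8830943 ≈ 0.60209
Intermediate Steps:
37134/21417 + 4200/((-1*3711)) = 37134*(1/21417) + 4200/(-3711) = 12378/7139 + 4200*(-1/3711) = 12378/7139 - 1400/1237 = 5316986/8830943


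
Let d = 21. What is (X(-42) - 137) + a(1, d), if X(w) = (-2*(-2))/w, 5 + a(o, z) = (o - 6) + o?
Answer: -3068/21 ≈ -146.10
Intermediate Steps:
a(o, z) = -11 + 2*o (a(o, z) = -5 + ((o - 6) + o) = -5 + ((-6 + o) + o) = -5 + (-6 + 2*o) = -11 + 2*o)
X(w) = 4/w
(X(-42) - 137) + a(1, d) = (4/(-42) - 137) + (-11 + 2*1) = (4*(-1/42) - 137) + (-11 + 2) = (-2/21 - 137) - 9 = -2879/21 - 9 = -3068/21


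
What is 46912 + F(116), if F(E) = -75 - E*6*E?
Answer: -33899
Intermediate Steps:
F(E) = -75 - 6*E² (F(E) = -75 - 6*E*E = -75 - 6*E²)
46912 + F(116) = 46912 + (-75 - 6*116²) = 46912 + (-75 - 6*13456) = 46912 + (-75 - 80736) = 46912 - 80811 = -33899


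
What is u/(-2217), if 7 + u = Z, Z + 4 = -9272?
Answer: 9283/2217 ≈ 4.1872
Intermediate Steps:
Z = -9276 (Z = -4 - 9272 = -9276)
u = -9283 (u = -7 - 9276 = -9283)
u/(-2217) = -9283/(-2217) = -9283*(-1/2217) = 9283/2217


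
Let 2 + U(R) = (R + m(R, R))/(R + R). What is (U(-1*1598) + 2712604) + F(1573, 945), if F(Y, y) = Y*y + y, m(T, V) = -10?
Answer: 3355825970/799 ≈ 4.2000e+6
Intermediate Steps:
U(R) = -2 + (-10 + R)/(2*R) (U(R) = -2 + (R - 10)/(R + R) = -2 + (-10 + R)/((2*R)) = -2 + (-10 + R)*(1/(2*R)) = -2 + (-10 + R)/(2*R))
F(Y, y) = y + Y*y
(U(-1*1598) + 2712604) + F(1573, 945) = ((-3/2 - 5/((-1*1598))) + 2712604) + 945*(1 + 1573) = ((-3/2 - 5/(-1598)) + 2712604) + 945*1574 = ((-3/2 - 5*(-1/1598)) + 2712604) + 1487430 = ((-3/2 + 5/1598) + 2712604) + 1487430 = (-1196/799 + 2712604) + 1487430 = 2167369400/799 + 1487430 = 3355825970/799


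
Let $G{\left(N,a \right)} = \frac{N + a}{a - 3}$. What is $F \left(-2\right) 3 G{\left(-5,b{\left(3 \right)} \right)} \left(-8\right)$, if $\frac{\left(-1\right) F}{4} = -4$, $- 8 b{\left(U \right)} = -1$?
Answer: $\frac{29952}{23} \approx 1302.3$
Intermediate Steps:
$b{\left(U \right)} = \frac{1}{8}$ ($b{\left(U \right)} = \left(- \frac{1}{8}\right) \left(-1\right) = \frac{1}{8}$)
$G{\left(N,a \right)} = \frac{N + a}{-3 + a}$
$F = 16$ ($F = \left(-4\right) \left(-4\right) = 16$)
$F \left(-2\right) 3 G{\left(-5,b{\left(3 \right)} \right)} \left(-8\right) = 16 \left(-2\right) 3 \frac{-5 + \frac{1}{8}}{-3 + \frac{1}{8}} \left(-8\right) = \left(-32\right) 3 \frac{1}{- \frac{23}{8}} \left(- \frac{39}{8}\right) \left(-8\right) = - 96 \left(\left(- \frac{8}{23}\right) \left(- \frac{39}{8}\right)\right) \left(-8\right) = \left(-96\right) \frac{39}{23} \left(-8\right) = \left(- \frac{3744}{23}\right) \left(-8\right) = \frac{29952}{23}$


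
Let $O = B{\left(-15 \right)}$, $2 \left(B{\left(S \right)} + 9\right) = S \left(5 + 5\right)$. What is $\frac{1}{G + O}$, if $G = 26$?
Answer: $- \frac{1}{58} \approx -0.017241$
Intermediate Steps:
$B{\left(S \right)} = -9 + 5 S$ ($B{\left(S \right)} = -9 + \frac{S \left(5 + 5\right)}{2} = -9 + \frac{S 10}{2} = -9 + \frac{10 S}{2} = -9 + 5 S$)
$O = -84$ ($O = -9 + 5 \left(-15\right) = -9 - 75 = -84$)
$\frac{1}{G + O} = \frac{1}{26 - 84} = \frac{1}{-58} = - \frac{1}{58}$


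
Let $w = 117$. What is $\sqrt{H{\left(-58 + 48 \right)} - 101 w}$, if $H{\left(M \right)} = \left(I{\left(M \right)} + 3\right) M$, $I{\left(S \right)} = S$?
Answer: $i \sqrt{11747} \approx 108.38 i$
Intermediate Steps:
$H{\left(M \right)} = M \left(3 + M\right)$ ($H{\left(M \right)} = \left(M + 3\right) M = \left(3 + M\right) M = M \left(3 + M\right)$)
$\sqrt{H{\left(-58 + 48 \right)} - 101 w} = \sqrt{\left(-58 + 48\right) \left(3 + \left(-58 + 48\right)\right) - 11817} = \sqrt{- 10 \left(3 - 10\right) - 11817} = \sqrt{\left(-10\right) \left(-7\right) - 11817} = \sqrt{70 - 11817} = \sqrt{-11747} = i \sqrt{11747}$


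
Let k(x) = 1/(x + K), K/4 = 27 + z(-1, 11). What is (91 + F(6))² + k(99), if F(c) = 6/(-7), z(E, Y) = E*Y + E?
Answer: 63307648/7791 ≈ 8125.7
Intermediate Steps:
z(E, Y) = E + E*Y
F(c) = -6/7 (F(c) = 6*(-⅐) = -6/7)
K = 60 (K = 4*(27 - (1 + 11)) = 4*(27 - 1*12) = 4*(27 - 12) = 4*15 = 60)
k(x) = 1/(60 + x) (k(x) = 1/(x + 60) = 1/(60 + x))
(91 + F(6))² + k(99) = (91 - 6/7)² + 1/(60 + 99) = (631/7)² + 1/159 = 398161/49 + 1/159 = 63307648/7791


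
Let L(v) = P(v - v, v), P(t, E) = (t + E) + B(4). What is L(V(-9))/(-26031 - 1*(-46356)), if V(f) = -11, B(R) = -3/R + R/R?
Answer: -43/81300 ≈ -0.00052891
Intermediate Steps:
B(R) = 1 - 3/R (B(R) = -3/R + 1 = 1 - 3/R)
P(t, E) = 1/4 + E + t (P(t, E) = (t + E) + (-3 + 4)/4 = (E + t) + (1/4)*1 = (E + t) + 1/4 = 1/4 + E + t)
L(v) = 1/4 + v (L(v) = 1/4 + v + (v - v) = 1/4 + v + 0 = 1/4 + v)
L(V(-9))/(-26031 - 1*(-46356)) = (1/4 - 11)/(-26031 - 1*(-46356)) = -43/(4*(-26031 + 46356)) = -43/4/20325 = -43/4*1/20325 = -43/81300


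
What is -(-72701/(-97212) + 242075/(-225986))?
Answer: 3551593357/10984275516 ≈ 0.32333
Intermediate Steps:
-(-72701/(-97212) + 242075/(-225986)) = -(-72701*(-1/97212) + 242075*(-1/225986)) = -(72701/97212 - 242075/225986) = -1*(-3551593357/10984275516) = 3551593357/10984275516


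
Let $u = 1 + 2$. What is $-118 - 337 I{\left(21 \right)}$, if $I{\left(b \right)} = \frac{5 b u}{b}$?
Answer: $-5173$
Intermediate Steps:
$u = 3$
$I{\left(b \right)} = 15$ ($I{\left(b \right)} = \frac{5 b 3}{b} = \frac{15 b}{b} = 15$)
$-118 - 337 I{\left(21 \right)} = -118 - 5055 = -5173$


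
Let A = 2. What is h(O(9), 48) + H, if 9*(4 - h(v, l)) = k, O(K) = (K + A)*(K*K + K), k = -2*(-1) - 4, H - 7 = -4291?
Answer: -38518/9 ≈ -4279.8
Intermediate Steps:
H = -4284 (H = 7 - 4291 = -4284)
k = -2 (k = 2 - 4 = -2)
O(K) = (2 + K)*(K + K²) (O(K) = (K + 2)*(K*K + K) = (2 + K)*(K² + K) = (2 + K)*(K + K²))
h(v, l) = 38/9 (h(v, l) = 4 - ⅑*(-2) = 4 + 2/9 = 38/9)
h(O(9), 48) + H = 38/9 - 4284 = -38518/9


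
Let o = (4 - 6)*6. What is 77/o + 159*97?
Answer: 184999/12 ≈ 15417.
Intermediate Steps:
o = -12 (o = -2*6 = -12)
77/o + 159*97 = 77/(-12) + 159*97 = 77*(-1/12) + 15423 = -77/12 + 15423 = 184999/12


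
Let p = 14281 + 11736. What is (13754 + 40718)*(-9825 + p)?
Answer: 882010624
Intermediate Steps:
p = 26017
(13754 + 40718)*(-9825 + p) = (13754 + 40718)*(-9825 + 26017) = 54472*16192 = 882010624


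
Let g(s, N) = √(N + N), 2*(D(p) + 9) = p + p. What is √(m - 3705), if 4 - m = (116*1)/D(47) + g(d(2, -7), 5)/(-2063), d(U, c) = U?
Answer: √(-5690924275947 + 744743*√10)/39197 ≈ 60.861*I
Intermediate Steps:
D(p) = -9 + p (D(p) = -9 + (p + p)/2 = -9 + (2*p)/2 = -9 + p)
g(s, N) = √2*√N (g(s, N) = √(2*N) = √2*√N)
m = 18/19 + √10/2063 (m = 4 - ((116*1)/(-9 + 47) + (√2*√5)/(-2063)) = 4 - (116/38 + √10*(-1/2063)) = 4 - (116*(1/38) - √10/2063) = 4 - (58/19 - √10/2063) = 4 + (-58/19 + √10/2063) = 18/19 + √10/2063 ≈ 0.94890)
√(m - 3705) = √((18/19 + √10/2063) - 3705) = √(-70377/19 + √10/2063)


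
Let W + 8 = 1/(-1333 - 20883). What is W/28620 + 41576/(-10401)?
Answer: -2937420078361/734798198880 ≈ -3.9976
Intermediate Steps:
W = -177729/22216 (W = -8 + 1/(-1333 - 20883) = -8 + 1/(-22216) = -8 - 1/22216 = -177729/22216 ≈ -8.0000)
W/28620 + 41576/(-10401) = -177729/22216/28620 + 41576/(-10401) = -177729/22216*1/28620 + 41576*(-1/10401) = -59243/211940640 - 41576/10401 = -2937420078361/734798198880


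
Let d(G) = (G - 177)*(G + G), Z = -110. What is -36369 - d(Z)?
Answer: -99509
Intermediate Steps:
d(G) = 2*G*(-177 + G) (d(G) = (-177 + G)*(2*G) = 2*G*(-177 + G))
-36369 - d(Z) = -36369 - 2*(-110)*(-177 - 110) = -36369 - 2*(-110)*(-287) = -36369 - 1*63140 = -36369 - 63140 = -99509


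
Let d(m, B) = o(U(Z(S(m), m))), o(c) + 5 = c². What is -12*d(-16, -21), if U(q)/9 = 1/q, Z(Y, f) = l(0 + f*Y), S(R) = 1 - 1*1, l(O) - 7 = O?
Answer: 1968/49 ≈ 40.163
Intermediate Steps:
l(O) = 7 + O
S(R) = 0 (S(R) = 1 - 1 = 0)
Z(Y, f) = 7 + Y*f (Z(Y, f) = 7 + (0 + f*Y) = 7 + (0 + Y*f) = 7 + Y*f)
U(q) = 9/q (U(q) = 9*(1/q) = 9/q)
o(c) = -5 + c²
d(m, B) = -164/49 (d(m, B) = -5 + (9/(7 + 0*m))² = -5 + (9/(7 + 0))² = -5 + (9/7)² = -5 + 81/49 = -164/49)
-12*d(-16, -21) = -12*(-164/49) = 1968/49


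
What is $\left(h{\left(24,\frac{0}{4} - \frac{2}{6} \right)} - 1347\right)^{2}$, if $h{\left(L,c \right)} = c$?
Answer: $\frac{16337764}{9} \approx 1.8153 \cdot 10^{6}$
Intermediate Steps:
$\left(h{\left(24,\frac{0}{4} - \frac{2}{6} \right)} - 1347\right)^{2} = \left(\left(\frac{0}{4} - \frac{2}{6}\right) - 1347\right)^{2} = \left(\left(0 \cdot \frac{1}{4} - \frac{1}{3}\right) - 1347\right)^{2} = \left(\left(0 - \frac{1}{3}\right) - 1347\right)^{2} = \left(- \frac{1}{3} - 1347\right)^{2} = \left(- \frac{4042}{3}\right)^{2} = \frac{16337764}{9}$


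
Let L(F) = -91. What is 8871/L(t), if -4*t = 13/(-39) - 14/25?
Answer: -8871/91 ≈ -97.484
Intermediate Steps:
t = 67/300 (t = -(13/(-39) - 14/25)/4 = -(13*(-1/39) - 14*1/25)/4 = -(-⅓ - 14/25)/4 = -¼*(-67/75) = 67/300 ≈ 0.22333)
8871/L(t) = 8871/(-91) = 8871*(-1/91) = -8871/91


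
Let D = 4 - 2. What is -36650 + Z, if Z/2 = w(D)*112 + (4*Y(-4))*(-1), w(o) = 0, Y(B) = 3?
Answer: -36674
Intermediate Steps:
D = 2
Z = -24 (Z = 2*(0*112 + (4*3)*(-1)) = 2*(0 + 12*(-1)) = 2*(0 - 12) = 2*(-12) = -24)
-36650 + Z = -36650 - 24 = -36674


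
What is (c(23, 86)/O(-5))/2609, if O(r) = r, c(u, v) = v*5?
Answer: -86/2609 ≈ -0.032963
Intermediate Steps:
c(u, v) = 5*v
(c(23, 86)/O(-5))/2609 = ((5*86)/(-5))/2609 = (430*(-⅕))*(1/2609) = -86*1/2609 = -86/2609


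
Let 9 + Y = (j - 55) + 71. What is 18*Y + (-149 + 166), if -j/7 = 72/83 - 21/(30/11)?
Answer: 416618/415 ≈ 1003.9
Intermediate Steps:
j = 39697/830 (j = -7*(72/83 - 21/(30/11)) = -7*(72*(1/83) - 21/(30*(1/11))) = -7*(72/83 - 21/30/11) = -7*(72/83 - 21*11/30) = -7*(72/83 - 77/10) = -7*(-5671/830) = 39697/830 ≈ 47.828)
Y = 45507/830 (Y = -9 + ((39697/830 - 55) + 71) = -9 + (-5953/830 + 71) = -9 + 52977/830 = 45507/830 ≈ 54.828)
18*Y + (-149 + 166) = 18*(45507/830) + (-149 + 166) = 409563/415 + 17 = 416618/415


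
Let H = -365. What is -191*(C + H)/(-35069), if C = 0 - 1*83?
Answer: -85568/35069 ≈ -2.4400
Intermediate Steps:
C = -83 (C = 0 - 83 = -83)
-191*(C + H)/(-35069) = -191*(-83 - 365)/(-35069) = -191*(-448)*(-1/35069) = 85568*(-1/35069) = -85568/35069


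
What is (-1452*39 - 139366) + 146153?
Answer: -49841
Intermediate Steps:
(-1452*39 - 139366) + 146153 = (-56628 - 139366) + 146153 = -195994 + 146153 = -49841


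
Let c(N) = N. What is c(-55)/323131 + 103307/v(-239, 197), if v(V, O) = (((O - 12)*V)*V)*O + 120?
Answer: -81115928858/672686026215415 ≈ -0.00012059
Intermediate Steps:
v(V, O) = 120 + O*V²*(-12 + O) (v(V, O) = (((-12 + O)*V)*V)*O + 120 = ((V*(-12 + O))*V)*O + 120 = (V²*(-12 + O))*O + 120 = O*V²*(-12 + O) + 120 = 120 + O*V²*(-12 + O))
c(-55)/323131 + 103307/v(-239, 197) = -55/323131 + 103307/(120 + 197²*(-239)² - 12*197*(-239)²) = -55*1/323131 + 103307/(120 + 38809*57121 - 12*197*57121) = -55/323131 + 103307/(120 + 2216808889 - 135034044) = -55/323131 + 103307/2081774965 = -81115928858/672686026215415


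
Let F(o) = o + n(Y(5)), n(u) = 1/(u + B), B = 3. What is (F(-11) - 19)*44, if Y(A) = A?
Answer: -2629/2 ≈ -1314.5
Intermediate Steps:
n(u) = 1/(3 + u) (n(u) = 1/(u + 3) = 1/(3 + u))
F(o) = ⅛ + o (F(o) = o + 1/(3 + 5) = o + 1/8 = o + ⅛ = ⅛ + o)
(F(-11) - 19)*44 = ((⅛ - 11) - 19)*44 = (-87/8 - 19)*44 = -239/8*44 = -2629/2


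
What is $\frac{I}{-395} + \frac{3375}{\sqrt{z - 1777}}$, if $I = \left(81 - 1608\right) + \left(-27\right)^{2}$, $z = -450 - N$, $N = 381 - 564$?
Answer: $\frac{798}{395} - \frac{3375 i \sqrt{511}}{1022} \approx 2.0203 - 74.651 i$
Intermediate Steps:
$N = -183$ ($N = 381 - 564 = -183$)
$z = -267$ ($z = -450 - -183 = -450 + 183 = -267$)
$I = -798$ ($I = -1527 + 729 = -798$)
$\frac{I}{-395} + \frac{3375}{\sqrt{z - 1777}} = - \frac{798}{-395} + \frac{3375}{\sqrt{-267 - 1777}} = \left(-798\right) \left(- \frac{1}{395}\right) + \frac{3375}{\sqrt{-2044}} = \frac{798}{395} + \frac{3375}{2 i \sqrt{511}} = \frac{798}{395} + 3375 \left(- \frac{i \sqrt{511}}{1022}\right) = \frac{798}{395} - \frac{3375 i \sqrt{511}}{1022}$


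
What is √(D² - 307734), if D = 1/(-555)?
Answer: I*√94789765349/555 ≈ 554.74*I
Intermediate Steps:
D = -1/555 ≈ -0.0018018
√(D² - 307734) = √((-1/555)² - 307734) = √(1/308025 - 307734) = √(-94789765349/308025) = I*√94789765349/555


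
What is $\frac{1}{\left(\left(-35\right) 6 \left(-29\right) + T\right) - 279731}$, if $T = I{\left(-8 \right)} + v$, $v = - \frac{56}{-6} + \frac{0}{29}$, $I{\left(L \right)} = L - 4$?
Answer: $- \frac{3}{820931} \approx -3.6544 \cdot 10^{-6}$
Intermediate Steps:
$I{\left(L \right)} = -4 + L$ ($I{\left(L \right)} = L - 4 = -4 + L$)
$v = \frac{28}{3}$ ($v = \left(-56\right) \left(- \frac{1}{6}\right) + 0 \cdot \frac{1}{29} = \frac{28}{3} + 0 = \frac{28}{3} \approx 9.3333$)
$T = - \frac{8}{3}$ ($T = \left(-4 - 8\right) + \frac{28}{3} = -12 + \frac{28}{3} = - \frac{8}{3} \approx -2.6667$)
$\frac{1}{\left(\left(-35\right) 6 \left(-29\right) + T\right) - 279731} = \frac{1}{\left(\left(-35\right) 6 \left(-29\right) - \frac{8}{3}\right) - 279731} = \frac{1}{\left(\left(-210\right) \left(-29\right) - \frac{8}{3}\right) - 279731} = \frac{1}{\left(6090 - \frac{8}{3}\right) - 279731} = \frac{1}{\frac{18262}{3} - 279731} = \frac{1}{- \frac{820931}{3}} = - \frac{3}{820931}$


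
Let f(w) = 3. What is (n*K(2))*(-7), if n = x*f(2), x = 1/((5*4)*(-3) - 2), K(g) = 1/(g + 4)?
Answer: 7/124 ≈ 0.056452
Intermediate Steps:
K(g) = 1/(4 + g)
x = -1/62 (x = 1/(20*(-3) - 2) = 1/(-60 - 2) = 1/(-62) = -1/62 ≈ -0.016129)
n = -3/62 (n = -1/62*3 = -3/62 ≈ -0.048387)
(n*K(2))*(-7) = -3/(62*(4 + 2))*(-7) = -3/62/6*(-7) = -3/62*⅙*(-7) = -1/124*(-7) = 7/124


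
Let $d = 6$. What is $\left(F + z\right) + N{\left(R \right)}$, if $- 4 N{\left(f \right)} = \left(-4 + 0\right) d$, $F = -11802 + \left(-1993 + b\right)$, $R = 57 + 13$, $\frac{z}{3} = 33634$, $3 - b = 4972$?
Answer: $82144$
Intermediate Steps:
$b = -4969$ ($b = 3 - 4972 = -4969$)
$z = 100902$ ($z = 3 \cdot 33634 = 100902$)
$R = 70$
$F = -18764$ ($F = -11802 - 6962 = -18764$)
$N{\left(f \right)} = 6$ ($N{\left(f \right)} = - \frac{\left(-4 + 0\right) 6}{4} = - \frac{\left(-4\right) 6}{4} = \left(- \frac{1}{4}\right) \left(-24\right) = 6$)
$\left(F + z\right) + N{\left(R \right)} = \left(-18764 + 100902\right) + 6 = 82138 + 6 = 82144$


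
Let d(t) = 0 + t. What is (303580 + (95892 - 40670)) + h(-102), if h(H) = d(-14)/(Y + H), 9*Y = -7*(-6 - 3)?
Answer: 34086204/95 ≈ 3.5880e+5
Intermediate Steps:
Y = 7 (Y = (-7*(-6 - 3))/9 = (-7*(-9))/9 = (1/9)*63 = 7)
d(t) = t
h(H) = -14/(7 + H)
(303580 + (95892 - 40670)) + h(-102) = (303580 + (95892 - 40670)) - 14/(7 - 102) = (303580 + 55222) - 14/(-95) = 358802 - 14*(-1/95) = 358802 + 14/95 = 34086204/95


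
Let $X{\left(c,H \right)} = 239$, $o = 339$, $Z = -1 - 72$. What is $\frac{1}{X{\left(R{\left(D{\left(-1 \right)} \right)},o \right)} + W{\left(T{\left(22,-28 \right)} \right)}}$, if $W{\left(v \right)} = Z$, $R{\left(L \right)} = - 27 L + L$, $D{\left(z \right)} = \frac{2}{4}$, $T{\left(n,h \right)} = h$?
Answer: $\frac{1}{166} \approx 0.0060241$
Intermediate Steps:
$D{\left(z \right)} = \frac{1}{2}$ ($D{\left(z \right)} = 2 \cdot \frac{1}{4} = \frac{1}{2}$)
$Z = -73$ ($Z = -1 - 72 = -73$)
$R{\left(L \right)} = - 26 L$
$W{\left(v \right)} = -73$
$\frac{1}{X{\left(R{\left(D{\left(-1 \right)} \right)},o \right)} + W{\left(T{\left(22,-28 \right)} \right)}} = \frac{1}{239 - 73} = \frac{1}{166}$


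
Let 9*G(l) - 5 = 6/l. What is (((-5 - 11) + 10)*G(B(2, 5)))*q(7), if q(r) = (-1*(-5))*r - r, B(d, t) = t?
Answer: -1736/15 ≈ -115.73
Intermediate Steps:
G(l) = 5/9 + 2/(3*l) (G(l) = 5/9 + (6/l)/9 = 5/9 + 2/(3*l))
q(r) = 4*r (q(r) = 5*r - r = 4*r)
(((-5 - 11) + 10)*G(B(2, 5)))*q(7) = (((-5 - 11) + 10)*((1/9)*(6 + 5*5)/5))*(4*7) = ((-16 + 10)*((1/9)*(1/5)*(6 + 25)))*28 = -2*31/(3*5)*28 = -6*31/45*28 = -62/15*28 = -1736/15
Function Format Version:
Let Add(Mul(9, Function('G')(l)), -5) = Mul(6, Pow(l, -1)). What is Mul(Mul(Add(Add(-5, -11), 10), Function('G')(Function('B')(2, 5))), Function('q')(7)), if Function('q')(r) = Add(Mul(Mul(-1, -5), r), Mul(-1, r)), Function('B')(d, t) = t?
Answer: Rational(-1736, 15) ≈ -115.73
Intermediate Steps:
Function('G')(l) = Add(Rational(5, 9), Mul(Rational(2, 3), Pow(l, -1))) (Function('G')(l) = Add(Rational(5, 9), Mul(Rational(1, 9), Mul(6, Pow(l, -1)))) = Add(Rational(5, 9), Mul(Rational(2, 3), Pow(l, -1))))
Function('q')(r) = Mul(4, r) (Function('q')(r) = Add(Mul(5, r), Mul(-1, r)) = Mul(4, r))
Mul(Mul(Add(Add(-5, -11), 10), Function('G')(Function('B')(2, 5))), Function('q')(7)) = Mul(Mul(Add(Add(-5, -11), 10), Mul(Rational(1, 9), Pow(5, -1), Add(6, Mul(5, 5)))), Mul(4, 7)) = Mul(Mul(Add(-16, 10), Mul(Rational(1, 9), Rational(1, 5), Add(6, 25))), 28) = Mul(Mul(-6, Mul(Rational(1, 9), Rational(1, 5), 31)), 28) = Mul(Mul(-6, Rational(31, 45)), 28) = Mul(Rational(-62, 15), 28) = Rational(-1736, 15)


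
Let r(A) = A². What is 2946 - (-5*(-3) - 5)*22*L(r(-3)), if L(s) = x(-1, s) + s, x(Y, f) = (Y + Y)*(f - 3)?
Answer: 3606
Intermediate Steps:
x(Y, f) = 2*Y*(-3 + f) (x(Y, f) = (2*Y)*(-3 + f) = 2*Y*(-3 + f))
L(s) = 6 - s (L(s) = 2*(-1)*(-3 + s) + s = (6 - 2*s) + s = 6 - s)
2946 - (-5*(-3) - 5)*22*L(r(-3)) = 2946 - (-5*(-3) - 5)*22*(6 - 1*(-3)²) = 2946 - (15 - 5)*22*(6 - 1*9) = 2946 - 10*22*(6 - 9) = 2946 - 220*(-3) = 2946 - 1*(-660) = 2946 + 660 = 3606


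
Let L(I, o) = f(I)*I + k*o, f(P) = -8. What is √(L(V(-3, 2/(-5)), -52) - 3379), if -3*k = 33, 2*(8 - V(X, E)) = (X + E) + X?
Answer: I*√72415/5 ≈ 53.82*I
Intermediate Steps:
V(X, E) = 8 - X - E/2 (V(X, E) = 8 - ((X + E) + X)/2 = 8 - ((E + X) + X)/2 = 8 - (E + 2*X)/2 = 8 + (-X - E/2) = 8 - X - E/2)
k = -11 (k = -⅓*33 = -11)
L(I, o) = -11*o - 8*I (L(I, o) = -8*I - 11*o = -11*o - 8*I)
√(L(V(-3, 2/(-5)), -52) - 3379) = √((-11*(-52) - 8*(8 - 1*(-3) - 1/(-5))) - 3379) = √((572 - 8*(8 + 3 - (-1)/5)) - 3379) = √((572 - 8*(8 + 3 - ½*(-⅖))) - 3379) = √((572 - 8*(8 + 3 + ⅕)) - 3379) = √((572 - 8*56/5) - 3379) = √((572 - 448/5) - 3379) = √(2412/5 - 3379) = √(-14483/5) = I*√72415/5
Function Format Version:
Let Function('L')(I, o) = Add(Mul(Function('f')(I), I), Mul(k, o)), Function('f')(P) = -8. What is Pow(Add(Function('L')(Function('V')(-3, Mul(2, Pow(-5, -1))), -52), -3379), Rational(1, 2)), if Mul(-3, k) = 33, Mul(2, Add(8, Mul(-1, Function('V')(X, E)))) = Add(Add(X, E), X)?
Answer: Mul(Rational(1, 5), I, Pow(72415, Rational(1, 2))) ≈ Mul(53.820, I)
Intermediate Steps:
Function('V')(X, E) = Add(8, Mul(-1, X), Mul(Rational(-1, 2), E)) (Function('V')(X, E) = Add(8, Mul(Rational(-1, 2), Add(Add(X, E), X))) = Add(8, Mul(Rational(-1, 2), Add(Add(E, X), X))) = Add(8, Mul(Rational(-1, 2), Add(E, Mul(2, X)))) = Add(8, Add(Mul(-1, X), Mul(Rational(-1, 2), E))) = Add(8, Mul(-1, X), Mul(Rational(-1, 2), E)))
k = -11 (k = Mul(Rational(-1, 3), 33) = -11)
Function('L')(I, o) = Add(Mul(-11, o), Mul(-8, I)) (Function('L')(I, o) = Add(Mul(-8, I), Mul(-11, o)) = Add(Mul(-11, o), Mul(-8, I)))
Pow(Add(Function('L')(Function('V')(-3, Mul(2, Pow(-5, -1))), -52), -3379), Rational(1, 2)) = Pow(Add(Add(Mul(-11, -52), Mul(-8, Add(8, Mul(-1, -3), Mul(Rational(-1, 2), Mul(2, Pow(-5, -1)))))), -3379), Rational(1, 2)) = Pow(Add(Add(572, Mul(-8, Add(8, 3, Mul(Rational(-1, 2), Mul(2, Rational(-1, 5)))))), -3379), Rational(1, 2)) = Pow(Add(Add(572, Mul(-8, Add(8, 3, Mul(Rational(-1, 2), Rational(-2, 5))))), -3379), Rational(1, 2)) = Pow(Add(Add(572, Mul(-8, Add(8, 3, Rational(1, 5)))), -3379), Rational(1, 2)) = Pow(Add(Add(572, Mul(-8, Rational(56, 5))), -3379), Rational(1, 2)) = Pow(Add(Add(572, Rational(-448, 5)), -3379), Rational(1, 2)) = Pow(Add(Rational(2412, 5), -3379), Rational(1, 2)) = Pow(Rational(-14483, 5), Rational(1, 2)) = Mul(Rational(1, 5), I, Pow(72415, Rational(1, 2)))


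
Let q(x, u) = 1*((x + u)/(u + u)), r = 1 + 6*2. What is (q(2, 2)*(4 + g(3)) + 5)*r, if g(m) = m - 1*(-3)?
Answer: 195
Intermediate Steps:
r = 13 (r = 1 + 12 = 13)
g(m) = 3 + m (g(m) = m + 3 = 3 + m)
q(x, u) = (u + x)/(2*u) (q(x, u) = 1*((u + x)/((2*u))) = 1*((u + x)*(1/(2*u))) = 1*((u + x)/(2*u)) = (u + x)/(2*u))
(q(2, 2)*(4 + g(3)) + 5)*r = (((½)*(2 + 2)/2)*(4 + (3 + 3)) + 5)*13 = (((½)*(½)*4)*(4 + 6) + 5)*13 = (1*10 + 5)*13 = (10 + 5)*13 = 15*13 = 195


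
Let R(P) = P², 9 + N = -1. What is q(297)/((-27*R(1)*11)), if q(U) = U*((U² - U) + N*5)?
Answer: -87862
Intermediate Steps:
N = -10 (N = -9 - 1 = -10)
q(U) = U*(-50 + U² - U) (q(U) = U*((U² - U) - 10*5) = U*((U² - U) - 50) = U*(-50 + U² - U))
q(297)/((-27*R(1)*11)) = (297*(-50 + 297² - 1*297))/((-27*1²*11)) = (297*(-50 + 88209 - 297))/((-27*1*11)) = (297*87862)/((-27*11)) = 26095014/(-297) = 26095014*(-1/297) = -87862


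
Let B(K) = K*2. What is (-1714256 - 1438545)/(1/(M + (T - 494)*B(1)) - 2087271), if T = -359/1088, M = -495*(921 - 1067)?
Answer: 122256318864249/80938209842735 ≈ 1.5105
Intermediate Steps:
B(K) = 2*K
M = 72270 (M = -495*(-146) = 72270)
T = -359/1088 (T = -359*1/1088 = -359/1088 ≈ -0.32996)
(-1714256 - 1438545)/(1/(M + (T - 494)*B(1)) - 2087271) = (-1714256 - 1438545)/(1/(72270 + (-359/1088 - 494)*(2*1)) - 2087271) = -3152801/(1/(72270 - 537831/1088*2) - 2087271) = -3152801/(1/(72270 - 537831/544) - 2087271) = -3152801/(1/(38777049/544) - 2087271) = -3152801/(544/38777049 - 2087271) = -3152801/(-80938209842735/38777049) = -3152801*(-38777049/80938209842735) = 122256318864249/80938209842735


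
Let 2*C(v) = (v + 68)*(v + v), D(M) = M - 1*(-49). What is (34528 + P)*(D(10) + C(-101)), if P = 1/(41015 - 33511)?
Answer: 54928799956/469 ≈ 1.1712e+8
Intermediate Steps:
D(M) = 49 + M (D(M) = M + 49 = 49 + M)
C(v) = v*(68 + v) (C(v) = ((v + 68)*(v + v))/2 = ((68 + v)*(2*v))/2 = (2*v*(68 + v))/2 = v*(68 + v))
P = 1/7504 ≈ 0.00013326
(34528 + P)*(D(10) + C(-101)) = (34528 + 1/7504)*((49 + 10) - 101*(68 - 101)) = 259098113*(59 - 101*(-33))/7504 = 259098113*(59 + 3333)/7504 = (259098113/7504)*3392 = 54928799956/469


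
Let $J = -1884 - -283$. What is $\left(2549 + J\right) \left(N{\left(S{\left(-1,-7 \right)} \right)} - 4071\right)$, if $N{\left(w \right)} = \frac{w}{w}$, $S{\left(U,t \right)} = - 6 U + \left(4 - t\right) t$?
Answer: $-3858360$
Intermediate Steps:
$J = -1601$ ($J = -1884 + 283 = -1601$)
$S{\left(U,t \right)} = - 6 U + t \left(4 - t\right)$
$N{\left(w \right)} = 1$
$\left(2549 + J\right) \left(N{\left(S{\left(-1,-7 \right)} \right)} - 4071\right) = \left(2549 - 1601\right) \left(1 - 4071\right) = 948 \left(-4070\right) = -3858360$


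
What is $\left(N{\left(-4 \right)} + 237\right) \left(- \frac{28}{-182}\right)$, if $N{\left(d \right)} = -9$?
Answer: $\frac{456}{13} \approx 35.077$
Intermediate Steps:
$\left(N{\left(-4 \right)} + 237\right) \left(- \frac{28}{-182}\right) = \left(-9 + 237\right) \left(- \frac{28}{-182}\right) = 228 \left(\left(-28\right) \left(- \frac{1}{182}\right)\right) = 228 \cdot \frac{2}{13} = \frac{456}{13}$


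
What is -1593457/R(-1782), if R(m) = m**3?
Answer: 1593457/5658783768 ≈ 0.00028159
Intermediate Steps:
-1593457/R(-1782) = -1593457/((-1782)**3) = -1593457/(-5658783768) = -1593457*(-1/5658783768) = 1593457/5658783768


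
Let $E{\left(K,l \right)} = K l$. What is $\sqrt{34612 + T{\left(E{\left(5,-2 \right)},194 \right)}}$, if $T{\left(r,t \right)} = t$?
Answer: $\sqrt{34806} \approx 186.56$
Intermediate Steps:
$\sqrt{34612 + T{\left(E{\left(5,-2 \right)},194 \right)}} = \sqrt{34612 + 194} = \sqrt{34806}$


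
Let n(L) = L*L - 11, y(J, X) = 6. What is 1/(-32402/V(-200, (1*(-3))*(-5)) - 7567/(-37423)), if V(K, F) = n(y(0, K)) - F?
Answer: -187115/606252188 ≈ -0.00030864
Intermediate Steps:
n(L) = -11 + L² (n(L) = L² - 11 = -11 + L²)
V(K, F) = 25 - F (V(K, F) = (-11 + 6²) - F = (-11 + 36) - F = 25 - F)
1/(-32402/V(-200, (1*(-3))*(-5)) - 7567/(-37423)) = 1/(-32402/(25 - 1*(-3)*(-5)) - 7567/(-37423)) = 1/(-32402/(25 - (-3)*(-5)) - 7567*(-1/37423)) = 1/(-32402/(25 - 1*15) + 7567/37423) = 1/(-32402/(25 - 15) + 7567/37423) = 1/(-32402/10 + 7567/37423) = 1/(-32402*⅒ + 7567/37423) = 1/(-16201/5 + 7567/37423) = 1/(-606252188/187115) = -187115/606252188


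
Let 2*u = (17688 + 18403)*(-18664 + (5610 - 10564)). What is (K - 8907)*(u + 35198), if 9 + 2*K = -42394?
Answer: 25662282722357/2 ≈ 1.2831e+13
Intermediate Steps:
K = -42403/2 (K = -9/2 + (½)*(-42394) = -9/2 - 21197 = -42403/2 ≈ -21202.)
u = -426198619 (u = ((17688 + 18403)*(-18664 + (5610 - 10564)))/2 = (36091*(-18664 - 4954))/2 = (36091*(-23618))/2 = (½)*(-852397238) = -426198619)
(K - 8907)*(u + 35198) = (-42403/2 - 8907)*(-426198619 + 35198) = -60217/2*(-426163421) = 25662282722357/2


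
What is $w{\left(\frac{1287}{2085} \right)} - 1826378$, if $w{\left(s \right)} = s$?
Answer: $- \frac{1269332281}{695} \approx -1.8264 \cdot 10^{6}$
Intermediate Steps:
$w{\left(\frac{1287}{2085} \right)} - 1826378 = \frac{1287}{2085} - 1826378 = 1287 \cdot \frac{1}{2085} - 1826378 = \frac{429}{695} - 1826378 = - \frac{1269332281}{695}$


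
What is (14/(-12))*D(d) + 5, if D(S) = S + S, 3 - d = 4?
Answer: 22/3 ≈ 7.3333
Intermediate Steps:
d = -1 (d = 3 - 1*4 = 3 - 4 = -1)
D(S) = 2*S
(14/(-12))*D(d) + 5 = (14/(-12))*(2*(-1)) + 5 = (14*(-1/12))*(-2) + 5 = -7/6*(-2) + 5 = 7/3 + 5 = 22/3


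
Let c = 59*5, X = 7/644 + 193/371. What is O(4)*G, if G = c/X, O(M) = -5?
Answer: -50344700/18127 ≈ -2777.3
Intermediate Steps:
X = 18127/34132 (X = 7*(1/644) + 193*(1/371) = 1/92 + 193/371 = 18127/34132 ≈ 0.53109)
c = 295
G = 10068940/18127 (G = 295/(18127/34132) = 295*(34132/18127) = 10068940/18127 ≈ 555.47)
O(4)*G = -5*10068940/18127 = -50344700/18127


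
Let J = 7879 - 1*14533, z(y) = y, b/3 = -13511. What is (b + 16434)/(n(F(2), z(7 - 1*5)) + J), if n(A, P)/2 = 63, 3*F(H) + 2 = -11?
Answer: 8033/2176 ≈ 3.6916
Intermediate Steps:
b = -40533 (b = 3*(-13511) = -40533)
F(H) = -13/3 (F(H) = -⅔ + (⅓)*(-11) = -⅔ - 11/3 = -13/3)
n(A, P) = 126 (n(A, P) = 2*63 = 126)
J = -6654 (J = 7879 - 14533 = -6654)
(b + 16434)/(n(F(2), z(7 - 1*5)) + J) = (-40533 + 16434)/(126 - 6654) = -24099/(-6528) = -24099*(-1/6528) = 8033/2176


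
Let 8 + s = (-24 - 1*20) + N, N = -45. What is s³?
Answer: -912673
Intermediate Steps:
s = -97 (s = -8 + ((-24 - 1*20) - 45) = -8 + ((-24 - 20) - 45) = -8 + (-44 - 45) = -8 - 89 = -97)
s³ = (-97)³ = -912673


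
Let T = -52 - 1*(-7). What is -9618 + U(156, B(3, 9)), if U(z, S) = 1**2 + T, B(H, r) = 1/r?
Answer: -9662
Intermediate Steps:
T = -45 (T = -52 + 7 = -45)
U(z, S) = -44 (U(z, S) = 1**2 - 45 = 1 - 45 = -44)
-9618 + U(156, B(3, 9)) = -9618 - 44 = -9662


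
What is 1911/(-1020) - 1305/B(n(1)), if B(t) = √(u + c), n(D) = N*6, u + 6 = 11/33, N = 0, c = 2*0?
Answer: -637/340 + 1305*I*√51/17 ≈ -1.8735 + 548.21*I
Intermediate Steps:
c = 0
u = -17/3 (u = -6 + 11/33 = -6 + 11*(1/33) = -6 + ⅓ = -17/3 ≈ -5.6667)
n(D) = 0 (n(D) = 0*6 = 0)
B(t) = I*√51/3 (B(t) = √(-17/3 + 0) = √(-17/3) = I*√51/3)
1911/(-1020) - 1305/B(n(1)) = 1911/(-1020) - 1305*(-I*√51/17) = 1911*(-1/1020) - (-1305)*I*√51/17 = -637/340 + 1305*I*√51/17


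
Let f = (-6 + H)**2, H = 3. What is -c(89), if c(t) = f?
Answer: -9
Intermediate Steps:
f = 9 (f = (-6 + 3)**2 = (-3)**2 = 9)
c(t) = 9
-c(89) = -1*9 = -9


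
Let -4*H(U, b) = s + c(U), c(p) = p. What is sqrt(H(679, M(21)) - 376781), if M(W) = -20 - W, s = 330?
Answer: I*sqrt(1508133)/2 ≈ 614.03*I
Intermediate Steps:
H(U, b) = -165/2 - U/4 (H(U, b) = -(330 + U)/4 = -165/2 - U/4)
sqrt(H(679, M(21)) - 376781) = sqrt((-165/2 - 1/4*679) - 376781) = sqrt((-165/2 - 679/4) - 376781) = sqrt(-1009/4 - 376781) = sqrt(-1508133/4) = I*sqrt(1508133)/2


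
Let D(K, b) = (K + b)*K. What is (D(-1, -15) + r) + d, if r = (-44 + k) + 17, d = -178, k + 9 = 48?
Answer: -150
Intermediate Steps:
k = 39 (k = -9 + 48 = 39)
D(K, b) = K*(K + b)
r = 12 (r = (-44 + 39) + 17 = -5 + 17 = 12)
(D(-1, -15) + r) + d = (-(-1 - 15) + 12) - 178 = (-1*(-16) + 12) - 178 = (16 + 12) - 178 = 28 - 178 = -150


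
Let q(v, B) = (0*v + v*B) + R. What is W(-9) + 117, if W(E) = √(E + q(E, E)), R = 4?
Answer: 117 + 2*√19 ≈ 125.72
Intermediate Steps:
q(v, B) = 4 + B*v (q(v, B) = (0*v + v*B) + 4 = (0 + B*v) + 4 = B*v + 4 = 4 + B*v)
W(E) = √(4 + E + E²) (W(E) = √(E + (4 + E*E)) = √(E + (4 + E²)) = √(4 + E + E²))
W(-9) + 117 = √(4 - 9 + (-9)²) + 117 = √(4 - 9 + 81) + 117 = √76 + 117 = 2*√19 + 117 = 117 + 2*√19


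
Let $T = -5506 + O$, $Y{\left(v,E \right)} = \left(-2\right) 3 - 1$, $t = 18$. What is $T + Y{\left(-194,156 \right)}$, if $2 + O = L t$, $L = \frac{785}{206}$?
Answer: $- \frac{560980}{103} \approx -5446.4$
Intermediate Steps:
$L = \frac{785}{206}$ ($L = 785 \cdot \frac{1}{206} = \frac{785}{206} \approx 3.8107$)
$O = \frac{6859}{103}$ ($O = -2 + \frac{785}{206} \cdot 18 = -2 + \frac{7065}{103} = \frac{6859}{103} \approx 66.592$)
$Y{\left(v,E \right)} = -7$ ($Y{\left(v,E \right)} = -6 - 1 = -7$)
$T = - \frac{560259}{103}$ ($T = -5506 + \frac{6859}{103} = - \frac{560259}{103} \approx -5439.4$)
$T + Y{\left(-194,156 \right)} = - \frac{560259}{103} - 7 = - \frac{560980}{103}$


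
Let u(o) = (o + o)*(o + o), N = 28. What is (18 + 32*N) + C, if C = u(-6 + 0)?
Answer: 1058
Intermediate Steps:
u(o) = 4*o² (u(o) = (2*o)*(2*o) = 4*o²)
C = 144 (C = 4*(-6 + 0)² = 4*(-6)² = 4*36 = 144)
(18 + 32*N) + C = (18 + 32*28) + 144 = (18 + 896) + 144 = 914 + 144 = 1058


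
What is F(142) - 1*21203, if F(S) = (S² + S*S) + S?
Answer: 19267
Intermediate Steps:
F(S) = S + 2*S² (F(S) = (S² + S²) + S = 2*S² + S = S + 2*S²)
F(142) - 1*21203 = 142*(1 + 2*142) - 1*21203 = 142*(1 + 284) - 21203 = 142*285 - 21203 = 40470 - 21203 = 19267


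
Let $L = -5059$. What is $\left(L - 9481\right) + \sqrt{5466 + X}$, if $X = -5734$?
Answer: $-14540 + 2 i \sqrt{67} \approx -14540.0 + 16.371 i$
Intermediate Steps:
$\left(L - 9481\right) + \sqrt{5466 + X} = \left(-5059 - 9481\right) + \sqrt{5466 - 5734} = \left(-5059 - 9481\right) + \sqrt{-268} = -14540 + 2 i \sqrt{67}$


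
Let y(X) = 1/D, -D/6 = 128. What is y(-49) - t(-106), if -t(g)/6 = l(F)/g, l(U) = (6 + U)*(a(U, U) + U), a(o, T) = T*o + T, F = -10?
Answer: 737227/40704 ≈ 18.112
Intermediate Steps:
D = -768 (D = -6*128 = -768)
y(X) = -1/768 (y(X) = 1/(-768) = -1/768)
a(o, T) = T + T*o
l(U) = (6 + U)*(U + U*(1 + U)) (l(U) = (6 + U)*(U*(1 + U) + U) = (6 + U)*(U + U*(1 + U)))
t(g) = 1920/g (t(g) = -6*(-10*(12 + (-10)² + 8*(-10)))/g = -6*(-10*(12 + 100 - 80))/g = -6*(-10*32)/g = -(-1920)/g = 1920/g)
y(-49) - t(-106) = -1/768 - 1920/(-106) = -1/768 - 1920*(-1)/106 = -1/768 - 1*(-960/53) = -1/768 + 960/53 = 737227/40704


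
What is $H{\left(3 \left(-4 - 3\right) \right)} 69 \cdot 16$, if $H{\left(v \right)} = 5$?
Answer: $5520$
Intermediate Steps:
$H{\left(3 \left(-4 - 3\right) \right)} 69 \cdot 16 = 5 \cdot 69 \cdot 16 = 345 \cdot 16 = 5520$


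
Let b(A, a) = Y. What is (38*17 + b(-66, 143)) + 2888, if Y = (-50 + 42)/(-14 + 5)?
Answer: 31814/9 ≈ 3534.9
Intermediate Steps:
Y = 8/9 (Y = -8/(-9) = -8*(-1/9) = 8/9 ≈ 0.88889)
b(A, a) = 8/9
(38*17 + b(-66, 143)) + 2888 = (38*17 + 8/9) + 2888 = (646 + 8/9) + 2888 = 5822/9 + 2888 = 31814/9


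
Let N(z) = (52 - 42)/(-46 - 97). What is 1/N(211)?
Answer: -143/10 ≈ -14.300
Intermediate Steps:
N(z) = -10/143 (N(z) = 10/(-143) = 10*(-1/143) = -10/143)
1/N(211) = 1/(-10/143) = -143/10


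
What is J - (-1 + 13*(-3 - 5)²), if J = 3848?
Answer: 3017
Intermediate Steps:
J - (-1 + 13*(-3 - 5)²) = 3848 - (-1 + 13*(-3 - 5)²) = 3848 - (-1 + 13*(-8)²) = 3848 - (-1 + 13*64) = 3848 - (-1 + 832) = 3848 - 1*831 = 3848 - 831 = 3017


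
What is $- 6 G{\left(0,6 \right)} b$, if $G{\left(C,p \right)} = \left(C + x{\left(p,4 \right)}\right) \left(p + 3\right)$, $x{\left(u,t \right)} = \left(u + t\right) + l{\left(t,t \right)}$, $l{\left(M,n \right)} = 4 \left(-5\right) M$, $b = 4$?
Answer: $15120$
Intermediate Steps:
$l{\left(M,n \right)} = - 20 M$
$x{\left(u,t \right)} = u - 19 t$ ($x{\left(u,t \right)} = \left(u + t\right) - 20 t = \left(t + u\right) - 20 t = u - 19 t$)
$G{\left(C,p \right)} = \left(3 + p\right) \left(-76 + C + p\right)$ ($G{\left(C,p \right)} = \left(C + \left(p - 76\right)\right) \left(p + 3\right) = \left(C + \left(p - 76\right)\right) \left(3 + p\right) = \left(C + \left(-76 + p\right)\right) \left(3 + p\right) = \left(-76 + C + p\right) \left(3 + p\right) = \left(3 + p\right) \left(-76 + C + p\right)$)
$- 6 G{\left(0,6 \right)} b = - 6 \left(-228 + 6^{2} - 438 + 3 \cdot 0 + 0 \cdot 6\right) 4 = - 6 \left(-228 + 36 - 438 + 0 + 0\right) 4 = \left(-6\right) \left(-630\right) 4 = 3780 \cdot 4 = 15120$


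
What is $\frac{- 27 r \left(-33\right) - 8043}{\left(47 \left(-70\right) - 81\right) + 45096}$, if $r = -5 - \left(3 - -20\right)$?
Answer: $- \frac{32991}{41725} \approx -0.79068$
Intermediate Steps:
$r = -28$ ($r = -5 - \left(3 + 20\right) = -5 - 23 = -28$)
$\frac{- 27 r \left(-33\right) - 8043}{\left(47 \left(-70\right) - 81\right) + 45096} = \frac{\left(-27\right) \left(-28\right) \left(-33\right) - 8043}{\left(47 \left(-70\right) - 81\right) + 45096} = \frac{756 \left(-33\right) - 8043}{\left(-3290 - 81\right) + 45096} = \frac{-24948 - 8043}{-3371 + 45096} = - \frac{32991}{41725}$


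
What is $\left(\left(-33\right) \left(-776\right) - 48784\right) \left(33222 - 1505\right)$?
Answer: $-735073192$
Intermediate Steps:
$\left(\left(-33\right) \left(-776\right) - 48784\right) \left(33222 - 1505\right) = \left(25608 - 48784\right) 31717 = \left(-23176\right) 31717 = -735073192$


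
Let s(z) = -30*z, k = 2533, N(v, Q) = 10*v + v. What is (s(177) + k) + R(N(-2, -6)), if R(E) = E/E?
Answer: -2776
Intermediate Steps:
N(v, Q) = 11*v
R(E) = 1
(s(177) + k) + R(N(-2, -6)) = (-30*177 + 2533) + 1 = (-5310 + 2533) + 1 = -2777 + 1 = -2776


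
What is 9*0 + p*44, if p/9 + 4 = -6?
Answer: -3960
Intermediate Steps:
p = -90 (p = -36 + 9*(-6) = -36 - 54 = -90)
9*0 + p*44 = 9*0 - 90*44 = 0 - 3960 = -3960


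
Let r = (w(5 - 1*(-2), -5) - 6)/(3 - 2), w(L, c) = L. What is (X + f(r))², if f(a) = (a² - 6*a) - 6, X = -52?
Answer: 3969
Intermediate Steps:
r = 1 (r = ((5 - 1*(-2)) - 6)/(3 - 2) = ((5 + 2) - 6)/1 = (7 - 6)*1 = 1*1 = 1)
f(a) = -6 + a² - 6*a
(X + f(r))² = (-52 + (-6 + 1² - 6*1))² = (-52 + (-6 + 1 - 6))² = (-52 - 11)² = (-63)² = 3969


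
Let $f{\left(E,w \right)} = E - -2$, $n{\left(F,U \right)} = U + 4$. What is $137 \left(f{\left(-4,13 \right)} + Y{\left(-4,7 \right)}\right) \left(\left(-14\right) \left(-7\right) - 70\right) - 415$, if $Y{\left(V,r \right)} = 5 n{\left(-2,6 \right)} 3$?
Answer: $567313$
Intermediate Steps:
$n{\left(F,U \right)} = 4 + U$
$f{\left(E,w \right)} = 2 + E$ ($f{\left(E,w \right)} = E + 2 = 2 + E$)
$Y{\left(V,r \right)} = 150$ ($Y{\left(V,r \right)} = 5 \left(4 + 6\right) 3 = 5 \cdot 10 \cdot 3 = 50 \cdot 3 = 150$)
$137 \left(f{\left(-4,13 \right)} + Y{\left(-4,7 \right)}\right) \left(\left(-14\right) \left(-7\right) - 70\right) - 415 = 137 \left(\left(2 - 4\right) + 150\right) \left(\left(-14\right) \left(-7\right) - 70\right) - 415 = 137 \left(-2 + 150\right) \left(98 - 70\right) - 415 = 137 \cdot 148 \cdot 28 - 415 = 137 \cdot 4144 - 415 = 567728 - 415 = 567313$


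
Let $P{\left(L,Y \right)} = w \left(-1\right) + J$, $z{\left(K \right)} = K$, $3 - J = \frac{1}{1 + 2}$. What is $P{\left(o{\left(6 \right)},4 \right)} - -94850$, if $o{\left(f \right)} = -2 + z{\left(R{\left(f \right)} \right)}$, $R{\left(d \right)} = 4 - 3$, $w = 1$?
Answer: $\frac{284555}{3} \approx 94852.0$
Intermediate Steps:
$R{\left(d \right)} = 1$
$J = \frac{8}{3}$ ($J = 3 - \frac{1}{1 + 2} = 3 - \frac{1}{3} = \frac{8}{3} \approx 2.6667$)
$o{\left(f \right)} = -1$ ($o{\left(f \right)} = -2 + 1 = -1$)
$P{\left(L,Y \right)} = \frac{5}{3}$ ($P{\left(L,Y \right)} = 1 \left(-1\right) + \frac{8}{3} = -1 + \frac{8}{3} = \frac{5}{3}$)
$P{\left(o{\left(6 \right)},4 \right)} - -94850 = \frac{5}{3} - -94850 = \frac{5}{3} + 94850 = \frac{284555}{3}$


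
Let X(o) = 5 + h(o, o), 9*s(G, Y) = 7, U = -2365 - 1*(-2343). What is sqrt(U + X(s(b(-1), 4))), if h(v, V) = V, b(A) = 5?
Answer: I*sqrt(146)/3 ≈ 4.0277*I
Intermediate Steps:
U = -22 (U = -2365 + 2343 = -22)
s(G, Y) = 7/9 (s(G, Y) = (1/9)*7 = 7/9)
X(o) = 5 + o
sqrt(U + X(s(b(-1), 4))) = sqrt(-22 + (5 + 7/9)) = sqrt(-22 + 52/9) = sqrt(-146/9) = I*sqrt(146)/3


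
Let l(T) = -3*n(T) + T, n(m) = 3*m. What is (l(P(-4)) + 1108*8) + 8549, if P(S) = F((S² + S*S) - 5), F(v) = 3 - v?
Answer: 17605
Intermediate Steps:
P(S) = 8 - 2*S² (P(S) = 3 - ((S² + S*S) - 5) = 3 - ((S² + S²) - 5) = 3 - (2*S² - 5) = 3 - (-5 + 2*S²) = 3 + (5 - 2*S²) = 8 - 2*S²)
l(T) = -8*T (l(T) = -9*T + T = -8*T)
(l(P(-4)) + 1108*8) + 8549 = (-8*(8 - 2*(-4)²) + 1108*8) + 8549 = (-8*(8 - 2*16) + 8864) + 8549 = (-8*(8 - 32) + 8864) + 8549 = (-8*(-24) + 8864) + 8549 = (192 + 8864) + 8549 = 9056 + 8549 = 17605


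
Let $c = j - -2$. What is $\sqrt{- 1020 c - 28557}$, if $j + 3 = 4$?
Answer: $3 i \sqrt{3513} \approx 177.81 i$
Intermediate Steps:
$j = 1$ ($j = -3 + 4 = 1$)
$c = 3$ ($c = 1 - -2 = 1 + 2 = 3$)
$\sqrt{- 1020 c - 28557} = \sqrt{\left(-1020\right) 3 - 28557} = \sqrt{-3060 - 28557} = \sqrt{-31617} = 3 i \sqrt{3513}$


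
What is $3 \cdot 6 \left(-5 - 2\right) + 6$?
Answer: $-120$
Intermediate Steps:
$3 \cdot 6 \left(-5 - 2\right) + 6 = 3 \cdot 6 \left(-7\right) + 6 = 3 \left(-42\right) + 6 = -126 + 6 = -120$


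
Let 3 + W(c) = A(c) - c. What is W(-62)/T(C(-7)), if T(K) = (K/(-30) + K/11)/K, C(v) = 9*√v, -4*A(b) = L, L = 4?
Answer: 19140/19 ≈ 1007.4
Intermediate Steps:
A(b) = -1 (A(b) = -¼*4 = -1)
W(c) = -4 - c (W(c) = -3 + (-1 - c) = -4 - c)
T(K) = 19/330 (T(K) = (K*(-1/30) + K*(1/11))/K = (-K/30 + K/11)/K = (19*K/330)/K = 19/330)
W(-62)/T(C(-7)) = (-4 - 1*(-62))/(19/330) = (-4 + 62)*(330/19) = 58*(330/19) = 19140/19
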